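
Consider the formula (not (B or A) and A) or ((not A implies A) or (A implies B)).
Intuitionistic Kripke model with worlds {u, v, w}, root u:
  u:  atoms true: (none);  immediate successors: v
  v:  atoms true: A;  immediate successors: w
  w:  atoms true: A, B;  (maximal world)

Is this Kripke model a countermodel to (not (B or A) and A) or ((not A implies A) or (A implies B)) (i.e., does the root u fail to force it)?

u forces (not (B or A) and A) or ((not A implies A) or (A implies B)) via the disjunct (not A implies A) or (A implies B).
So the root u forces (not (B or A) and A) or ((not A implies A) or (A implies B)); the model is not a countermodel.

No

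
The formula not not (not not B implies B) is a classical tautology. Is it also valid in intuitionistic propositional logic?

Yes

This is the double negation of double-negation elimination, which is intuitionistically derivable.
By Glivenko's theorem the double negation of any classical propositional tautology is intuitionistically provable; not not B implies B is classically a tautology.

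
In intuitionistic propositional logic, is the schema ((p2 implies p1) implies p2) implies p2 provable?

No

This is Peirce's law, which is not intuitionistically valid.
A Kripke countermodel: worlds u, v; order generated by u <= v; atoms true at each world — u:{}; v:{p2}.
u does not force ((p2 implies p1) implies p2) implies p2: already at u itself, u forces (p2 implies p1) implies p2 but u does not force p2.
u lacks atom p2, so u does not force p2.
So the root u does not force the formula.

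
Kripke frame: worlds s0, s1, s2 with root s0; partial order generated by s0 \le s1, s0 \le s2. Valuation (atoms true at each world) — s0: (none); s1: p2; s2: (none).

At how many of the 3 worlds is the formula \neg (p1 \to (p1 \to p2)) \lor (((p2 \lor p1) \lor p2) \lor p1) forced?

s0: does not force it — s0 \nVdash \neg (p1 \to (p1 \to p2)) \lor (((p2 \lor p1) \lor p2) \lor p1): neither disjunct is forced at s0.
s1: forces it.
s2: does not force it — s2 \nVdash \neg (p1 \to (p1 \to p2)) \lor (((p2 \lor p1) \lor p2) \lor p1): neither disjunct is forced at s2.
Worlds forcing the formula: {s1}.

1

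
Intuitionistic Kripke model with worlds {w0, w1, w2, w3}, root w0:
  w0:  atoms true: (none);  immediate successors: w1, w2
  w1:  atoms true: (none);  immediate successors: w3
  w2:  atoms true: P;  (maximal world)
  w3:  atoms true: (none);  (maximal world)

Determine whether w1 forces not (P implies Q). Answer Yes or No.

No

w1 does not force not (P implies Q) since w1 is accessible from w1 and w1 forces P implies Q.
w1 forces P implies Q vacuously: no world accessible from w1 forces the antecedent P.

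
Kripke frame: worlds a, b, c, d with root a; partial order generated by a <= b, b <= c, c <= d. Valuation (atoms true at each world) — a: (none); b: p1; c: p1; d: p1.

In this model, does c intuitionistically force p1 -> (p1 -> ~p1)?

No

c ||-/- p1 -> (p1 -> ~p1): already at c itself, c ||- p1 but c ||-/- p1 -> ~p1.
c ||-/- p1 -> ~p1: already at c itself, c ||- p1 but c ||-/- ~p1.
c ||-/- ~p1 since c is accessible from c and c ||- p1.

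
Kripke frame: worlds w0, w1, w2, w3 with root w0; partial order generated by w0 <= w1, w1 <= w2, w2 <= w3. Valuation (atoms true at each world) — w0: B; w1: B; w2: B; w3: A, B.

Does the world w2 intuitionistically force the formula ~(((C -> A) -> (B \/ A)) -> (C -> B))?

w2 ||-/- ~(((C -> A) -> (B \/ A)) -> (C -> B)) since w2 is accessible from w2 and w2 ||- ((C -> A) -> (B \/ A)) -> (C -> B).
w2 ||- ((C -> A) -> (B \/ A)) -> (C -> B): every world accessible from w2 that forces (C -> A) -> (B \/ A) (namely w2, w3) also forces C -> B.

No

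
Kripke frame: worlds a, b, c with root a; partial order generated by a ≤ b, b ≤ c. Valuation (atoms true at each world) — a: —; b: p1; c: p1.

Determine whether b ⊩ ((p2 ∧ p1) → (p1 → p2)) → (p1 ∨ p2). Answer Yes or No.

Yes

b ⊩ ((p2 ∧ p1) → (p1 → p2)) → (p1 ∨ p2): every world accessible from b that forces (p2 ∧ p1) → (p1 → p2) (namely b, c) also forces p1 ∨ p2.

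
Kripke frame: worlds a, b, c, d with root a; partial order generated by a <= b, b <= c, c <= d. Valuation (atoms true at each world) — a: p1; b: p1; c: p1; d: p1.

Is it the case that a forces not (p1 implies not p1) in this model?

a forces not (p1 implies not p1): no world accessible from a forces p1 implies not p1.

Yes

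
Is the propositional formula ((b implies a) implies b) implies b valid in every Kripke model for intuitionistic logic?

No

This is Peirce's law, which is not intuitionistically valid.
A Kripke countermodel: worlds w0, w1; order generated by w0 <= w1; atoms true at each world — w0:{}; w1:{b}.
w0 does not force ((b implies a) implies b) implies b: already at w0 itself, w0 forces (b implies a) implies b but w0 does not force b.
w0 lacks atom b, so w0 does not force b.
So the root w0 does not force the formula.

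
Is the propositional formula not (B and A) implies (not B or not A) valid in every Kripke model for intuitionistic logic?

This is the constructively invalid direction of De Morgan's law for conjunction, which is not intuitionistically valid.
A Kripke countermodel: worlds u, v, w; order generated by u <= v, u <= w; atoms true at each world — u:{}; v:{B}; w:{A}.
u does not force not (B and A) implies (not B or not A): already at u itself, u forces not (B and A) but u does not force not B or not A.
u does not force not B or not A: neither disjunct is forced at u.
u does not force not B since v is accessible from u and v forces B.
So the root u does not force the formula.

No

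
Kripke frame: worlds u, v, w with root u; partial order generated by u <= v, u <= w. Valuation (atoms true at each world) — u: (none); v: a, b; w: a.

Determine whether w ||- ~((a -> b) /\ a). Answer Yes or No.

Yes

w ||- ~((a -> b) /\ a): no world accessible from w forces (a -> b) /\ a.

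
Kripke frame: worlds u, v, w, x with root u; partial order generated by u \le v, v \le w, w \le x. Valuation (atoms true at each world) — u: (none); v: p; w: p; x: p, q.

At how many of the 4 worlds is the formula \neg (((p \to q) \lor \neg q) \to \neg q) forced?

4

u: forces it.
v: forces it.
w: forces it.
x: forces it.
Worlds forcing the formula: {u, v, w, x}.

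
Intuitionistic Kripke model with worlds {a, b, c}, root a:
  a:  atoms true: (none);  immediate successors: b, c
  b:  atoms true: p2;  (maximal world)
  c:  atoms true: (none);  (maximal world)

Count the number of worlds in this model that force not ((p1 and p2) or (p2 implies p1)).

1

a: does not force it — a does not force not ((p1 and p2) or (p2 implies p1)) since c is accessible from a and c forces (p1 and p2) or (p2 implies p1).
b: forces it.
c: does not force it — c does not force not ((p1 and p2) or (p2 implies p1)) since c is accessible from c and c forces (p1 and p2) or (p2 implies p1).
Worlds forcing the formula: {b}.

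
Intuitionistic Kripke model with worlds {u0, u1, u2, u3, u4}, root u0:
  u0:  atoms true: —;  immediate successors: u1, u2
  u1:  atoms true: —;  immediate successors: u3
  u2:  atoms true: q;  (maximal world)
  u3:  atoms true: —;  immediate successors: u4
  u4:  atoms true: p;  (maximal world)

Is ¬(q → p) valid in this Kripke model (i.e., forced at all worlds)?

Not every world: u0 ⊮ ¬(q → p).
u0 ⊮ ¬(q → p) since u1 is accessible from u0 and u1 ⊩ q → p.
u1 ⊩ q → p vacuously: no world accessible from u1 forces the antecedent q.

No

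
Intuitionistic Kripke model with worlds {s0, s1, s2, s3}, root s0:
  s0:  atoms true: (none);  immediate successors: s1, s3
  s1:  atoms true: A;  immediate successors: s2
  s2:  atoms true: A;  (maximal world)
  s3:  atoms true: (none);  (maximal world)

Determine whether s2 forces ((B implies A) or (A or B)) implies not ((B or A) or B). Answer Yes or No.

s2 does not force ((B implies A) or (A or B)) implies not ((B or A) or B): already at s2 itself, s2 forces (B implies A) or (A or B) but s2 does not force not ((B or A) or B).
s2 does not force not ((B or A) or B) since s2 is accessible from s2 and s2 forces (B or A) or B.
s2 forces (B or A) or B via the disjunct B or A.

No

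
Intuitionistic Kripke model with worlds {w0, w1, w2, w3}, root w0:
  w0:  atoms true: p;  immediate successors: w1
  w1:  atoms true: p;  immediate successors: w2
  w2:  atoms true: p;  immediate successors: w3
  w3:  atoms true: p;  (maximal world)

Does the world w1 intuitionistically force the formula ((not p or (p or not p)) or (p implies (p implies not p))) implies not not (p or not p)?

Yes

w1 forces ((not p or (p or not p)) or (p implies (p implies not p))) implies not not (p or not p): every world accessible from w1 that forces (not p or (p or not p)) or (p implies (p implies not p)) (namely w1, w2, w3) also forces not not (p or not p).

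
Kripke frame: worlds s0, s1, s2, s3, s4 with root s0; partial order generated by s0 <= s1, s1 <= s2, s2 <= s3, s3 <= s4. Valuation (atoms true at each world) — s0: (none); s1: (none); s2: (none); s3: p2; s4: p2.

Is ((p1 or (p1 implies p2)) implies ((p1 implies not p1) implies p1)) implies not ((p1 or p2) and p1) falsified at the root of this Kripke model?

No

s0 forces ((p1 or (p1 implies p2)) implies ((p1 implies not p1) implies p1)) implies not ((p1 or p2) and p1) vacuously: no world accessible from s0 forces the antecedent (p1 or (p1 implies p2)) implies ((p1 implies not p1) implies p1).
So the root s0 forces ((p1 or (p1 implies p2)) implies ((p1 implies not p1) implies p1)) implies not ((p1 or p2) and p1); the model is not a countermodel.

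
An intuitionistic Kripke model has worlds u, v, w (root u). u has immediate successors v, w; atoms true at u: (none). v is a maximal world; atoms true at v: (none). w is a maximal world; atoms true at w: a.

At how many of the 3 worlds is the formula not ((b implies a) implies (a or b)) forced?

1

u: does not force it — u does not force not ((b implies a) implies (a or b)) since w is accessible from u and w forces (b implies a) implies (a or b).
v: forces it.
w: does not force it — w does not force not ((b implies a) implies (a or b)) since w is accessible from w and w forces (b implies a) implies (a or b).
Worlds forcing the formula: {v}.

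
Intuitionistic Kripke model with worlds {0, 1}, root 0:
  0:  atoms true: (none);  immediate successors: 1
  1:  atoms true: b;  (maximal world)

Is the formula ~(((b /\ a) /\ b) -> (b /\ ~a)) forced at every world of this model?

Not every world: 0 ||-/- ~(((b /\ a) /\ b) -> (b /\ ~a)).
0 ||-/- ~(((b /\ a) /\ b) -> (b /\ ~a)) since 0 is accessible from 0 and 0 ||- ((b /\ a) /\ b) -> (b /\ ~a).
0 ||- ((b /\ a) /\ b) -> (b /\ ~a) vacuously: no world accessible from 0 forces the antecedent (b /\ a) /\ b.

No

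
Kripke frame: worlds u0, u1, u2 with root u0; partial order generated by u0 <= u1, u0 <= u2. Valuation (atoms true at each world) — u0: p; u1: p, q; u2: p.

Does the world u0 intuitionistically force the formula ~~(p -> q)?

u0 ||-/- ~~(p -> q) since u2 is accessible from u0 and u2 ||- ~(p -> q).
u2 ||- ~(p -> q): no world accessible from u2 forces p -> q.

No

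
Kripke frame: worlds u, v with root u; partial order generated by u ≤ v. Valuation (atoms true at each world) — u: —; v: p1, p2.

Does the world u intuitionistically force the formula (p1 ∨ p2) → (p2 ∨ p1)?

Yes

u ⊩ (p1 ∨ p2) → (p2 ∨ p1): every world accessible from u that forces p1 ∨ p2 (namely v) also forces p2 ∨ p1.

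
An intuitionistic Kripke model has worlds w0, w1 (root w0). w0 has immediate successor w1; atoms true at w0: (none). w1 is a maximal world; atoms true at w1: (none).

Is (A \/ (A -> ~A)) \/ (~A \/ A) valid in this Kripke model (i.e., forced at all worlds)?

w0 ||- (A \/ (A -> ~A)) \/ (~A \/ A) via the disjunct A \/ (A -> ~A).
Since the root w0 forces (A \/ (A -> ~A)) \/ (~A \/ A) and forcing is persistent (monotone upward), every world forces it.

Yes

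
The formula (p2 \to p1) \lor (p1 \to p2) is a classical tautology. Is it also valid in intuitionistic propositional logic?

No

This is the Gödel–Dummett linearity axiom, which is not intuitionistically valid.
A Kripke countermodel: worlds 0, 1, 2; order generated by 0 \le 1, 0 \le 2; atoms true at each world — 0:{}; 1:{p2}; 2:{p1}.
0 \nVdash (p2 \to p1) \lor (p1 \to p2): neither disjunct is forced at 0.
0 \nVdash p2 \to p1: at the accessible world 1, 1 \Vdash p2 but 1 \nVdash p1.
1 lacks atom p1, so 1 \nVdash p1.
So the root 0 does not force the formula.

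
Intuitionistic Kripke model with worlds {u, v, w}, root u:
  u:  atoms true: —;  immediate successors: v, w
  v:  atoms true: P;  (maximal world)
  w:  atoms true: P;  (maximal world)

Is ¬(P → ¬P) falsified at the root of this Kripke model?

No

u ⊩ ¬(P → ¬P): no world accessible from u forces P → ¬P.
So the root u forces ¬(P → ¬P); the model is not a countermodel.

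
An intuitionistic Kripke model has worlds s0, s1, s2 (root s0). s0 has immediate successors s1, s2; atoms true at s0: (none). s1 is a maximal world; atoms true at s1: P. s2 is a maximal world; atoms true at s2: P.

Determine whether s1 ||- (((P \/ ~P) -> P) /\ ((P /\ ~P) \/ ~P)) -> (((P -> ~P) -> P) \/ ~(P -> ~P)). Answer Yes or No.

Yes

s1 ||- (((P \/ ~P) -> P) /\ ((P /\ ~P) \/ ~P)) -> (((P -> ~P) -> P) \/ ~(P -> ~P)) vacuously: no world accessible from s1 forces the antecedent ((P \/ ~P) -> P) /\ ((P /\ ~P) \/ ~P).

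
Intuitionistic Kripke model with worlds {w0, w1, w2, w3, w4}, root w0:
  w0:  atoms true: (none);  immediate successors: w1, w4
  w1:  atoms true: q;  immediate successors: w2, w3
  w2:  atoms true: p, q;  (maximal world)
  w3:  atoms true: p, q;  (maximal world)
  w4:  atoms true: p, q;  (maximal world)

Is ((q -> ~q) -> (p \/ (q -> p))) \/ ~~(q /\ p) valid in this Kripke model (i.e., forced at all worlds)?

w0 ||- ((q -> ~q) -> (p \/ (q -> p))) \/ ~~(q /\ p) via the disjunct (q -> ~q) -> (p \/ (q -> p)).
Since the root w0 forces ((q -> ~q) -> (p \/ (q -> p))) \/ ~~(q /\ p) and forcing is persistent (monotone upward), every world forces it.

Yes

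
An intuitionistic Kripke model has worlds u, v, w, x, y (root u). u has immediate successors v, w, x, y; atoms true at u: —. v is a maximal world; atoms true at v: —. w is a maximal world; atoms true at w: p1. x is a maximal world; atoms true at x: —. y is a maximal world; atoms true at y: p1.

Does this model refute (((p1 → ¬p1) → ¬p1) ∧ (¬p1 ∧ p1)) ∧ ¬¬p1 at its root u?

u ⊮ (((p1 → ¬p1) → ¬p1) ∧ (¬p1 ∧ p1)) ∧ ¬¬p1 since u fails ((p1 → ¬p1) → ¬p1) ∧ (¬p1 ∧ p1).
So the root u does not force (((p1 → ¬p1) → ¬p1) ∧ (¬p1 ∧ p1)) ∧ ¬¬p1; the model is a countermodel.

Yes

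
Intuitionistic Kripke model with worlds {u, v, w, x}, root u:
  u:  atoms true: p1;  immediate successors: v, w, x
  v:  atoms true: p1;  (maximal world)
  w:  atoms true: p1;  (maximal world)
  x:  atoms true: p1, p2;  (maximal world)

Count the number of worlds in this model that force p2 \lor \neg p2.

u: does not force it — u \nVdash p2 \lor \neg p2: neither disjunct is forced at u.
v: forces it.
w: forces it.
x: forces it.
Worlds forcing the formula: {v, w, x}.

3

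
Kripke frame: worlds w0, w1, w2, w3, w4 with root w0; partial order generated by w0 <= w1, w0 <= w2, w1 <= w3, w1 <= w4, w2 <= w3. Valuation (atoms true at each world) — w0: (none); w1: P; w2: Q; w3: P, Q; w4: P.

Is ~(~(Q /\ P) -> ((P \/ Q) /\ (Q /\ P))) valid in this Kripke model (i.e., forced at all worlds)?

No

Not every world: w0 ||-/- ~(~(Q /\ P) -> ((P \/ Q) /\ (Q /\ P))).
w0 ||-/- ~(~(Q /\ P) -> ((P \/ Q) /\ (Q /\ P))) since w2 is accessible from w0 and w2 ||- ~(Q /\ P) -> ((P \/ Q) /\ (Q /\ P)).
w2 ||- ~(Q /\ P) -> ((P \/ Q) /\ (Q /\ P)) vacuously: no world accessible from w2 forces the antecedent ~(Q /\ P).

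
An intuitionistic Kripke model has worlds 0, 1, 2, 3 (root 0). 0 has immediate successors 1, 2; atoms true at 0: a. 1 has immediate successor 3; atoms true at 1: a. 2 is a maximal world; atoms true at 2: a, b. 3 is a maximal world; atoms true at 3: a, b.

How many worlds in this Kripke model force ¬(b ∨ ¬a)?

0: does not force it — 0 ⊮ ¬(b ∨ ¬a) since 2 is accessible from 0 and 2 ⊩ b ∨ ¬a.
1: does not force it — 1 ⊮ ¬(b ∨ ¬a) since 3 is accessible from 1 and 3 ⊩ b ∨ ¬a.
2: does not force it.
3: does not force it.
Worlds forcing the formula: { }.

0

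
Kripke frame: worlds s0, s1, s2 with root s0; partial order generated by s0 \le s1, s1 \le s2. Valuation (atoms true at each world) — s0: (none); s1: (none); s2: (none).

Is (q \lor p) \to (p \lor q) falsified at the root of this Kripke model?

No

s0 \Vdash (q \lor p) \to (p \lor q) vacuously: no world accessible from s0 forces the antecedent q \lor p.
So the root s0 forces (q \lor p) \to (p \lor q); the model is not a countermodel.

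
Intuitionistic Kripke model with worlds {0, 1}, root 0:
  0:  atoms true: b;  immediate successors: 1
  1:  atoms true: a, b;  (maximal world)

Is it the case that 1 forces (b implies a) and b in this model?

1 forces (b implies a) and b since 1 forces both conjuncts.

Yes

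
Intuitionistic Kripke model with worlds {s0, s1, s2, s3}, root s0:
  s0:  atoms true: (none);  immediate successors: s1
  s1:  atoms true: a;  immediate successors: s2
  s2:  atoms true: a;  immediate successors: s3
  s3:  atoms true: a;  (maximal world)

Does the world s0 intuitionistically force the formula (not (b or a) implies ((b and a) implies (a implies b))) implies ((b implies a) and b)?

No

s0 does not force (not (b or a) implies ((b and a) implies (a implies b))) implies ((b implies a) and b): already at s0 itself, s0 forces not (b or a) implies ((b and a) implies (a implies b)) but s0 does not force (b implies a) and b.
s0 does not force (b implies a) and b since s0 fails b.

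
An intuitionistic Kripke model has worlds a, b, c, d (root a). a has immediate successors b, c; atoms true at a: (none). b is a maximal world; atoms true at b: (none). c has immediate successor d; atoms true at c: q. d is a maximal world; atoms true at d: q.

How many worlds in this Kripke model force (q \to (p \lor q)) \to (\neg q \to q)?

a: does not force it — a \nVdash (q \to (p \lor q)) \to (\neg q \to q): already at a itself, a \Vdash q \to (p \lor q) but a \nVdash \neg q \to q.
b: does not force it.
c: forces it.
d: forces it.
Worlds forcing the formula: {c, d}.

2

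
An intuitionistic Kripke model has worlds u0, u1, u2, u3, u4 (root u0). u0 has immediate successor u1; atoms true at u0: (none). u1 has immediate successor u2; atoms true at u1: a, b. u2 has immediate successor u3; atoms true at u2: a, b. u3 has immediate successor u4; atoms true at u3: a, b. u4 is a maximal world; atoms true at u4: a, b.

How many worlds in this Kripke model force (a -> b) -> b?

4

u0: does not force it — u0 ||-/- (a -> b) -> b: already at u0 itself, u0 ||- a -> b but u0 ||-/- b.
u1: forces it.
u2: forces it.
u3: forces it.
u4: forces it.
Worlds forcing the formula: {u1, u2, u3, u4}.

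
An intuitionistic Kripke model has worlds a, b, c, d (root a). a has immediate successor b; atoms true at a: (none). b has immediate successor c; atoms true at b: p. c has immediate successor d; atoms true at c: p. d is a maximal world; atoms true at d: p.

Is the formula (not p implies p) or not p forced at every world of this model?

Yes

a forces (not p implies p) or not p via the disjunct not p implies p.
Since the root a forces (not p implies p) or not p and forcing is persistent (monotone upward), every world forces it.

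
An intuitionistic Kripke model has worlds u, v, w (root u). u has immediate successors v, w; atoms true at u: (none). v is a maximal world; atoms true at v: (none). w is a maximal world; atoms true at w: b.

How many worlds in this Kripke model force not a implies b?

1

u: does not force it — u does not force not a implies b: already at u itself, u forces not a but u does not force b.
v: does not force it.
w: forces it.
Worlds forcing the formula: {w}.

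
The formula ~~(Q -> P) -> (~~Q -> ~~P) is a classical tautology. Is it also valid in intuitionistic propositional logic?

Yes

This is the distribution of double negation over implication, which is intuitionistically derivable.
Assume ~~(Q -> P) and ~~Q; suppose ~P. Then Q -> P would give ~Q (by contraposition), contradicting ~~Q; so ~(Q -> P), contradicting ~~(Q -> P). Hence ~~P.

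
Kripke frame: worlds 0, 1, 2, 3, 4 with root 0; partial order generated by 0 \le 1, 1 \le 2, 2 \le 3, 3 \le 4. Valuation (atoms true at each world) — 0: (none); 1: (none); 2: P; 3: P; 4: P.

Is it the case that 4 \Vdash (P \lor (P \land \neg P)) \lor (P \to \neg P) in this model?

4 \Vdash (P \lor (P \land \neg P)) \lor (P \to \neg P) via the disjunct P \lor (P \land \neg P).

Yes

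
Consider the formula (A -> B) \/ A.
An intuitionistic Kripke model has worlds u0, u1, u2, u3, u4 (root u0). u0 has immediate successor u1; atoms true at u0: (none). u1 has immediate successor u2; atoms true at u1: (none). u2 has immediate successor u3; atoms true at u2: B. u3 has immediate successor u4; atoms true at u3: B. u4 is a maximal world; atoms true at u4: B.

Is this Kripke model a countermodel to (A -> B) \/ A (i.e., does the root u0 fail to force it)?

u0 ||- (A -> B) \/ A via the disjunct A -> B.
So the root u0 forces (A -> B) \/ A; the model is not a countermodel.

No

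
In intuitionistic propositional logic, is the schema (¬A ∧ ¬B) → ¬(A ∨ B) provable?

This is a constructively valid De Morgan direction (conjunction of negations to negated disjunction), which is intuitionistically derivable.
If both ¬A and ¬B hold at a world, no accessible world forces A or forces B, so none forces A ∨ B.

Yes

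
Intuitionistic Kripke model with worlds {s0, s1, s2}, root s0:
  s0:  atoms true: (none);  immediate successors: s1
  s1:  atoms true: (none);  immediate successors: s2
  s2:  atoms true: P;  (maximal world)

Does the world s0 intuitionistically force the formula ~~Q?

s0 ||-/- ~~Q since s0 is accessible from s0 and s0 ||- ~Q.
s0 ||- ~Q: no world accessible from s0 forces Q.

No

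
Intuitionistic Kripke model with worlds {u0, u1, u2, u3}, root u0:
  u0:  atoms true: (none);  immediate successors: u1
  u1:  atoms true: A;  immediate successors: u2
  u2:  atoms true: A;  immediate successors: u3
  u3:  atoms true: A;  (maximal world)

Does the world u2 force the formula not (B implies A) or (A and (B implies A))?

Yes

u2 forces not (B implies A) or (A and (B implies A)) via the disjunct A and (B implies A).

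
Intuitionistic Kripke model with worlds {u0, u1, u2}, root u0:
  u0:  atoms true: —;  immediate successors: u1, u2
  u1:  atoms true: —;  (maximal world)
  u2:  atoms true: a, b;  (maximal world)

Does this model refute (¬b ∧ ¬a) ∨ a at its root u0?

u0 ⊮ (¬b ∧ ¬a) ∨ a: neither disjunct is forced at u0.
u0 ⊮ ¬b ∧ ¬a since u0 fails ¬b.
So the root u0 does not force (¬b ∧ ¬a) ∨ a; the model is a countermodel.

Yes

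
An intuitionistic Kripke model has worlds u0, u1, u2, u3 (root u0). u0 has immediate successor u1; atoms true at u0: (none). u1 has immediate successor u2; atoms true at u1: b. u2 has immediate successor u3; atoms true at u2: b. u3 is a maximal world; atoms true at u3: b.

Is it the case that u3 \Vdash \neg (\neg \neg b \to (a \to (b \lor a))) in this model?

u3 \nVdash \neg (\neg \neg b \to (a \to (b \lor a))) since u3 is accessible from u3 and u3 \Vdash \neg \neg b \to (a \to (b \lor a)).
u3 \Vdash \neg \neg b \to (a \to (b \lor a)): every world accessible from u3 that forces \neg \neg b (namely u3) also forces a \to (b \lor a).

No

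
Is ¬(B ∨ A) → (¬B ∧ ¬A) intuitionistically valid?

Yes

This is a constructively valid De Morgan direction (negated disjunction to conjunction of negations), which is intuitionistically derivable.
From ¬(B ∨ A): if B held then B ∨ A would, contradiction — so ¬B; similarly ¬A.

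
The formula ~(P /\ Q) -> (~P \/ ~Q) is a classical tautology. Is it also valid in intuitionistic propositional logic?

No

This is the constructively invalid direction of De Morgan's law for conjunction, which is not intuitionistically valid.
A Kripke countermodel: worlds u, v, w; order generated by u <= v, u <= w; atoms true at each world — u:{}; v:{P}; w:{Q}.
u ||-/- ~(P /\ Q) -> (~P \/ ~Q): already at u itself, u ||- ~(P /\ Q) but u ||-/- ~P \/ ~Q.
u ||-/- ~P \/ ~Q: neither disjunct is forced at u.
u ||-/- ~P since v is accessible from u and v ||- P.
So the root u does not force the formula.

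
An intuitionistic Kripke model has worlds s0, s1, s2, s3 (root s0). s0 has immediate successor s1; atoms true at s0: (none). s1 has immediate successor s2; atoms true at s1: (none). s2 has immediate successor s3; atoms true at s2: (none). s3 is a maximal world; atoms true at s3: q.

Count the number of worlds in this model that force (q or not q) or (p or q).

1

s0: does not force it — s0 does not force (q or not q) or (p or q): neither disjunct is forced at s0.
s1: does not force it — s1 does not force (q or not q) or (p or q): neither disjunct is forced at s1.
s2: does not force it.
s3: forces it.
Worlds forcing the formula: {s3}.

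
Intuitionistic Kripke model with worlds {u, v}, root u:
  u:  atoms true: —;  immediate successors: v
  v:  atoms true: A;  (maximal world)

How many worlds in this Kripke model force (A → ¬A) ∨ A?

1

u: does not force it — u ⊮ (A → ¬A) ∨ A: neither disjunct is forced at u.
v: forces it.
Worlds forcing the formula: {v}.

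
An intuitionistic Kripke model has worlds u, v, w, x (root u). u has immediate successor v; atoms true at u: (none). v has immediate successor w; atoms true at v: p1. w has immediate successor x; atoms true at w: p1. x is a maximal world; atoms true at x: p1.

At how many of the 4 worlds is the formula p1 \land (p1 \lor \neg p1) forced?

3

u: does not force it — u \nVdash p1 \land (p1 \lor \neg p1) since u fails p1.
v: forces it.
w: forces it.
x: forces it.
Worlds forcing the formula: {v, w, x}.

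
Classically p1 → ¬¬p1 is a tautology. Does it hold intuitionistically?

This is double-negation introduction, which is intuitionistically derivable.
If a world forces p1 then every accessible world forces p1 (persistence), so none forces ¬p1; hence ¬¬p1.

Yes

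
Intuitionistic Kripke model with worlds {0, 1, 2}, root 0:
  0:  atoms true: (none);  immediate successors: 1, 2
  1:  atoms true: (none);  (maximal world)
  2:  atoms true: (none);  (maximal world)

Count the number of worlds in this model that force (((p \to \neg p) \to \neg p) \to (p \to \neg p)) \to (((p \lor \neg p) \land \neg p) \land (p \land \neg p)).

0: does not force it — 0 \nVdash (((p \to \neg p) \to \neg p) \to (p \to \neg p)) \to (((p \lor \neg p) \land \neg p) \land (p \land \neg p)): already at 0 itself, 0 \Vdash ((p \to \neg p) \to \neg p) \to (p \to \neg p) but 0 \nVdash ((p \lor \neg p) \land \neg p) \land (p \land \neg p).
1: does not force it — 1 \nVdash (((p \to \neg p) \to \neg p) \to (p \to \neg p)) \to (((p \lor \neg p) \land \neg p) \land (p \land \neg p)): already at 1 itself, 1 \Vdash ((p \to \neg p) \to \neg p) \to (p \to \neg p) but 1 \nVdash ((p \lor \neg p) \land \neg p) \land (p \land \neg p).
2: does not force it.
Worlds forcing the formula: { }.

0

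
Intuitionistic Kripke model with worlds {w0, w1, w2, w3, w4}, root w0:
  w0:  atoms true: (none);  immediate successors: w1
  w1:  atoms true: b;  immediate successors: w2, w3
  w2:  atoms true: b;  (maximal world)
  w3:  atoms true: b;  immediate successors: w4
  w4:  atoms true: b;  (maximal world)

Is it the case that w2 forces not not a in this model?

w2 does not force not not a since w2 is accessible from w2 and w2 forces not a.
w2 forces not a: no world accessible from w2 forces a.

No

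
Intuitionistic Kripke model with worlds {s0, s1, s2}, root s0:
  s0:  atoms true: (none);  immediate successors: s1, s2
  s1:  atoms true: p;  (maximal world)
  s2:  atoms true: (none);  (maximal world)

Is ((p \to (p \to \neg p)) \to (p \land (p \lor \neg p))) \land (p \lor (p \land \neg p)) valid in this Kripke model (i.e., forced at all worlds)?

Not every world: s0 \nVdash ((p \to (p \to \neg p)) \to (p \land (p \lor \neg p))) \land (p \lor (p \land \neg p)).
s0 \nVdash ((p \to (p \to \neg p)) \to (p \land (p \lor \neg p))) \land (p \lor (p \land \neg p)) since s0 fails (p \to (p \to \neg p)) \to (p \land (p \lor \neg p)).

No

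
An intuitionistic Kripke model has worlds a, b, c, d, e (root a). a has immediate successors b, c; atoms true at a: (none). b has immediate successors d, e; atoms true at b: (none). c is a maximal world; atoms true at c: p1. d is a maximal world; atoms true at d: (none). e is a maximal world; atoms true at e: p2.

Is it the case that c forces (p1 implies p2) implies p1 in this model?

c forces (p1 implies p2) implies p1 vacuously: no world accessible from c forces the antecedent p1 implies p2.

Yes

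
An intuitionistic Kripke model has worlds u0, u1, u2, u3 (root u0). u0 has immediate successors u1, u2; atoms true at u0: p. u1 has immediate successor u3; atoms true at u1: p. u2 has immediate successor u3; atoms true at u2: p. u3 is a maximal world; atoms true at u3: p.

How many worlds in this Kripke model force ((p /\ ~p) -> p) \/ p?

u0: forces it.
u1: forces it.
u2: forces it.
u3: forces it.
Worlds forcing the formula: {u0, u1, u2, u3}.

4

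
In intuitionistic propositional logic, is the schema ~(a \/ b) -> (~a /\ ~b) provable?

Yes

This is a constructively valid De Morgan direction (negated disjunction to conjunction of negations), which is intuitionistically derivable.
From ~(a \/ b): if a held then a \/ b would, contradiction — so ~a; similarly ~b.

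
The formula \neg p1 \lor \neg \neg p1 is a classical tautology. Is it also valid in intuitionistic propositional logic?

No

This is the weak law of excluded middle, which is not intuitionistically valid.
A Kripke countermodel: worlds u, v, w; order generated by u \le v, u \le w; atoms true at each world — u:{}; v:{p1}; w:{}.
u \nVdash \neg p1 \lor \neg \neg p1: neither disjunct is forced at u.
u \nVdash \neg p1 since v is accessible from u and v \Vdash p1.
So the root u does not force the formula.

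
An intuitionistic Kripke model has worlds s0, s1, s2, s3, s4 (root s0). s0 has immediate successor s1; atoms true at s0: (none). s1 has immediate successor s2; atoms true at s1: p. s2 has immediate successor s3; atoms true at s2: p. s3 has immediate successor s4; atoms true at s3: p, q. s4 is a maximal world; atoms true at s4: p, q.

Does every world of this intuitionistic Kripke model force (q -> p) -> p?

Not every world: s0 ||-/- (q -> p) -> p.
s0 ||-/- (q -> p) -> p: already at s0 itself, s0 ||- q -> p but s0 ||-/- p.
s0 lacks atom p, so s0 ||-/- p.

No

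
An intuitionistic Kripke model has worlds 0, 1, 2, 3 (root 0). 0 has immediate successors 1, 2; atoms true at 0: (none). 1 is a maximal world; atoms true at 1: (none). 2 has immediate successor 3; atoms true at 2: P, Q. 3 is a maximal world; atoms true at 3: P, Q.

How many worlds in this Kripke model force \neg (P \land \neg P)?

0: forces it.
1: forces it.
2: forces it.
3: forces it.
Worlds forcing the formula: {0, 1, 2, 3}.

4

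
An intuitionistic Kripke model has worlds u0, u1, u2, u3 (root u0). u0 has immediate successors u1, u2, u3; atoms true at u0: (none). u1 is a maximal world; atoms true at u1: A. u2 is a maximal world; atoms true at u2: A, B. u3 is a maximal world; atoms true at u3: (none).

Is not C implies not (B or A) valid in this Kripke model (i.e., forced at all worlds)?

Not every world: u0 does not force not C implies not (B or A).
u0 does not force not C implies not (B or A): already at u0 itself, u0 forces not C but u0 does not force not (B or A).
u0 does not force not (B or A) since u1 is accessible from u0 and u1 forces B or A.

No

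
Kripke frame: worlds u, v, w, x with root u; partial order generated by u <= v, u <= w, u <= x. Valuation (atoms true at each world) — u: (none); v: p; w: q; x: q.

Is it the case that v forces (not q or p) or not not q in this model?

v forces (not q or p) or not not q via the disjunct not q or p.

Yes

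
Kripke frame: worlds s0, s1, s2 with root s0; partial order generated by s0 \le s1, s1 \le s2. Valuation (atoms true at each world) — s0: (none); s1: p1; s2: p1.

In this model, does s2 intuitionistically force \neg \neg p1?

s2 \Vdash \neg \neg p1: no world accessible from s2 forces \neg p1.

Yes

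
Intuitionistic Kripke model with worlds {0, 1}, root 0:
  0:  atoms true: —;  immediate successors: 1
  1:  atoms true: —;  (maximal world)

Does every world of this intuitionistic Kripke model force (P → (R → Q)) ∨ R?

Yes

0 ⊩ (P → (R → Q)) ∨ R via the disjunct P → (R → Q).
Since the root 0 forces (P → (R → Q)) ∨ R and forcing is persistent (monotone upward), every world forces it.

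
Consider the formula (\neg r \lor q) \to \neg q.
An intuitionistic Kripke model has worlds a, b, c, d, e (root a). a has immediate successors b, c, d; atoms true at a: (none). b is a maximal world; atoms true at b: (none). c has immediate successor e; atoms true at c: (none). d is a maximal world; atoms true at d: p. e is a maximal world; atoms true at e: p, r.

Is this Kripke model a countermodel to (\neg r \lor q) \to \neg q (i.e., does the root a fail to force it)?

No

a \Vdash (\neg r \lor q) \to \neg q: every world accessible from a that forces \neg r \lor q (namely b, d) also forces \neg q.
So the root a forces (\neg r \lor q) \to \neg q; the model is not a countermodel.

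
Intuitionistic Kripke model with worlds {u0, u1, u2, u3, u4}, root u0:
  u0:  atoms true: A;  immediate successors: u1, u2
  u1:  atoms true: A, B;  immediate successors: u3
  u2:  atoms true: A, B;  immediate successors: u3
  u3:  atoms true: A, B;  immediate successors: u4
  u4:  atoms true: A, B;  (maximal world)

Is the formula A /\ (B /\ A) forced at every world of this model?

Not every world: u0 ||-/- A /\ (B /\ A).
u0 ||-/- A /\ (B /\ A) since u0 fails B /\ A.

No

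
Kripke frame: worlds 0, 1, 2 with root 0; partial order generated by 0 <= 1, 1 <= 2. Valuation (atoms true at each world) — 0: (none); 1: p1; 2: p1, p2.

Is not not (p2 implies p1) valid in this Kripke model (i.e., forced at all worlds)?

0 forces not not (p2 implies p1): no world accessible from 0 forces not (p2 implies p1).
Since the root 0 forces not not (p2 implies p1) and forcing is persistent (monotone upward), every world forces it.

Yes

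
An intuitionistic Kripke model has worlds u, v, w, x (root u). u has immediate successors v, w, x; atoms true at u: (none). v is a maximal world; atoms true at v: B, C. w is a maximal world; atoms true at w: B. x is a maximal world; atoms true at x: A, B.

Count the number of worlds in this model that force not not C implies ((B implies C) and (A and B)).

2

u: does not force it — u does not force not not C implies ((B implies C) and (A and B)): at the accessible world v, v forces not not C but v does not force (B implies C) and (A and B).
v: does not force it — v does not force not not C implies ((B implies C) and (A and B)): already at v itself, v forces not not C but v does not force (B implies C) and (A and B).
w: forces it.
x: forces it.
Worlds forcing the formula: {w, x}.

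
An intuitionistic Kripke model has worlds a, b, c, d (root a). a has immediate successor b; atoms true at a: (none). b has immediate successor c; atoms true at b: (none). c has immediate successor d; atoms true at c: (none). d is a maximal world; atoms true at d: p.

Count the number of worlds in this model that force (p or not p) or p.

1

a: does not force it — a does not force (p or not p) or p: neither disjunct is forced at a.
b: does not force it.
c: does not force it.
d: forces it.
Worlds forcing the formula: {d}.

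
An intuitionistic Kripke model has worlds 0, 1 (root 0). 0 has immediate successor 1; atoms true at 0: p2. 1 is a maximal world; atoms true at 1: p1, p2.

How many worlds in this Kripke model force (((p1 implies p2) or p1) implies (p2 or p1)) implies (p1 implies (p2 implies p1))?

2

0: forces it.
1: forces it.
Worlds forcing the formula: {0, 1}.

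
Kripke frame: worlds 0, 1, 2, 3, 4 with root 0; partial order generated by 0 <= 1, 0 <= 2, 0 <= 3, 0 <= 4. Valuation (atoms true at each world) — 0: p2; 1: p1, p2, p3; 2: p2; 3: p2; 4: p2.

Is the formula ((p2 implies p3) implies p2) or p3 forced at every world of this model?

0 forces ((p2 implies p3) implies p2) or p3 via the disjunct (p2 implies p3) implies p2.
Since the root 0 forces ((p2 implies p3) implies p2) or p3 and forcing is persistent (monotone upward), every world forces it.

Yes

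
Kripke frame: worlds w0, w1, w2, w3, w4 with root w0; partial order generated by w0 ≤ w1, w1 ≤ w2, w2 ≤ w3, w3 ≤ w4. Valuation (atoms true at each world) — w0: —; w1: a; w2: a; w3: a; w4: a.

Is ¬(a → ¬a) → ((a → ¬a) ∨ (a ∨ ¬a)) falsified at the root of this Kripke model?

Yes

w0 ⊮ ¬(a → ¬a) → ((a → ¬a) ∨ (a ∨ ¬a)): already at w0 itself, w0 ⊩ ¬(a → ¬a) but w0 ⊮ (a → ¬a) ∨ (a ∨ ¬a).
w0 ⊮ (a → ¬a) ∨ (a ∨ ¬a): neither disjunct is forced at w0.
w0 ⊮ a → ¬a: at the accessible world w1, w1 ⊩ a but w1 ⊮ ¬a.
w1 ⊮ ¬a since w1 is accessible from w1 and w1 ⊩ a.
So the root w0 does not force ¬(a → ¬a) → ((a → ¬a) ∨ (a ∨ ¬a)); the model is a countermodel.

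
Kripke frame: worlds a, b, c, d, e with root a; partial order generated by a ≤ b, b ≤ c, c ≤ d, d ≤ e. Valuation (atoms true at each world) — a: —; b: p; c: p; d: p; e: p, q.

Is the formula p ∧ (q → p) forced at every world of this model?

No

Not every world: a ⊮ p ∧ (q → p).
a ⊮ p ∧ (q → p) since a fails p.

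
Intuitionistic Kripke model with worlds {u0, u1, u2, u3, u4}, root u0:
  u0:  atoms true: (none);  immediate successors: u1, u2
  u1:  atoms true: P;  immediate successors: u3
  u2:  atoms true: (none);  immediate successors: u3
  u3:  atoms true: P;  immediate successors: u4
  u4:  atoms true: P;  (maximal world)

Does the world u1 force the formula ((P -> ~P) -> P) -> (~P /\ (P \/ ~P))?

No

u1 ||-/- ((P -> ~P) -> P) -> (~P /\ (P \/ ~P)): already at u1 itself, u1 ||- (P -> ~P) -> P but u1 ||-/- ~P /\ (P \/ ~P).
u1 ||-/- ~P /\ (P \/ ~P) since u1 fails ~P.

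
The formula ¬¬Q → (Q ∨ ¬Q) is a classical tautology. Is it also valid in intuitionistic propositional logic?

No

This is a variant of double-negation elimination (deriving excluded middle from double negation), which is not intuitionistically valid.
A Kripke countermodel: worlds w0, w1; order generated by w0 ≤ w1; atoms true at each world — w0:{}; w1:{Q}.
w0 ⊮ ¬¬Q → (Q ∨ ¬Q): already at w0 itself, w0 ⊩ ¬¬Q but w0 ⊮ Q ∨ ¬Q.
w0 ⊮ Q ∨ ¬Q: neither disjunct is forced at w0.
w0 lacks atom Q, so w0 ⊮ Q.
So the root w0 does not force the formula.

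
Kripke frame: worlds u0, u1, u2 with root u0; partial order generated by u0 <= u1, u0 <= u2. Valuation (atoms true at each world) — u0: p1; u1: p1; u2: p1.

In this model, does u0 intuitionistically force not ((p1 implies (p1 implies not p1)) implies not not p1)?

u0 does not force not ((p1 implies (p1 implies not p1)) implies not not p1) since u0 is accessible from u0 and u0 forces (p1 implies (p1 implies not p1)) implies not not p1.
u0 forces (p1 implies (p1 implies not p1)) implies not not p1 vacuously: no world accessible from u0 forces the antecedent p1 implies (p1 implies not p1).

No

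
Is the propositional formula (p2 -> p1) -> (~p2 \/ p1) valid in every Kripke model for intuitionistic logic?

This is the material-implication-as-disjunction principle, which is not intuitionistically valid.
A Kripke countermodel: worlds 0, 1; order generated by 0 <= 1; atoms true at each world — 0:{}; 1:{p1,p2}.
0 ||-/- (p2 -> p1) -> (~p2 \/ p1): already at 0 itself, 0 ||- p2 -> p1 but 0 ||-/- ~p2 \/ p1.
0 ||-/- ~p2 \/ p1: neither disjunct is forced at 0.
0 ||-/- ~p2 since 1 is accessible from 0 and 1 ||- p2.
So the root 0 does not force the formula.

No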